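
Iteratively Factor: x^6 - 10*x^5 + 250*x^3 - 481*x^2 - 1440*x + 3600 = (x - 5)*(x^5 - 5*x^4 - 25*x^3 + 125*x^2 + 144*x - 720) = (x - 5)*(x - 4)*(x^4 - x^3 - 29*x^2 + 9*x + 180) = (x - 5)*(x - 4)*(x - 3)*(x^3 + 2*x^2 - 23*x - 60) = (x - 5)*(x - 4)*(x - 3)*(x + 3)*(x^2 - x - 20) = (x - 5)*(x - 4)*(x - 3)*(x + 3)*(x + 4)*(x - 5)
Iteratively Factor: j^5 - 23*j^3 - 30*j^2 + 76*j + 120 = (j + 2)*(j^4 - 2*j^3 - 19*j^2 + 8*j + 60) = (j - 2)*(j + 2)*(j^3 - 19*j - 30) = (j - 2)*(j + 2)^2*(j^2 - 2*j - 15) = (j - 5)*(j - 2)*(j + 2)^2*(j + 3)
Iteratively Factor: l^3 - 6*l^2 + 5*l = (l)*(l^2 - 6*l + 5) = l*(l - 1)*(l - 5)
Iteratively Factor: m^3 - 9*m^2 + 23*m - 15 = (m - 3)*(m^2 - 6*m + 5) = (m - 3)*(m - 1)*(m - 5)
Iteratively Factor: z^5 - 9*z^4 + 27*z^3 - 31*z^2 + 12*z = (z - 3)*(z^4 - 6*z^3 + 9*z^2 - 4*z) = (z - 3)*(z - 1)*(z^3 - 5*z^2 + 4*z) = (z - 4)*(z - 3)*(z - 1)*(z^2 - z) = z*(z - 4)*(z - 3)*(z - 1)*(z - 1)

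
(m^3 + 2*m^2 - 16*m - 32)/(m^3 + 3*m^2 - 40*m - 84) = (m^2 - 16)/(m^2 + m - 42)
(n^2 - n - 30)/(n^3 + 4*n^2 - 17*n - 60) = (n - 6)/(n^2 - n - 12)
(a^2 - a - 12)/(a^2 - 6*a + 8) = (a + 3)/(a - 2)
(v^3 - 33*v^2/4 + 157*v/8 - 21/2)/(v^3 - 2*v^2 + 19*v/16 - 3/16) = 2*(2*v^2 - 15*v + 28)/(4*v^2 - 5*v + 1)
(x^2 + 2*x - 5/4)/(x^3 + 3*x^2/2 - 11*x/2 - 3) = (4*x^2 + 8*x - 5)/(2*(2*x^3 + 3*x^2 - 11*x - 6))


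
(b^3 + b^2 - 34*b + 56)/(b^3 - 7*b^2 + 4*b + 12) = (b^2 + 3*b - 28)/(b^2 - 5*b - 6)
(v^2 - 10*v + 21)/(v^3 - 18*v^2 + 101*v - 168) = 1/(v - 8)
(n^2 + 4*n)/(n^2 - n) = (n + 4)/(n - 1)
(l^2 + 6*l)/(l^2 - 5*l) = (l + 6)/(l - 5)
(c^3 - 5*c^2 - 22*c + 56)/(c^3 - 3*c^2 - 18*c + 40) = (c - 7)/(c - 5)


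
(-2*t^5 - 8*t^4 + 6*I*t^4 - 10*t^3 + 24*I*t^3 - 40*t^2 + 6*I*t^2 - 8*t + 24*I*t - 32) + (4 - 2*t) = -2*t^5 - 8*t^4 + 6*I*t^4 - 10*t^3 + 24*I*t^3 - 40*t^2 + 6*I*t^2 - 10*t + 24*I*t - 28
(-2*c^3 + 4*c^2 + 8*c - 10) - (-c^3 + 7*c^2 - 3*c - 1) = -c^3 - 3*c^2 + 11*c - 9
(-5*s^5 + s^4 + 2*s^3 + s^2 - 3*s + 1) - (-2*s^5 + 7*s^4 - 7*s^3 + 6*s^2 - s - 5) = -3*s^5 - 6*s^4 + 9*s^3 - 5*s^2 - 2*s + 6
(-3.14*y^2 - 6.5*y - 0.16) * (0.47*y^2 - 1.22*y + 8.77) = -1.4758*y^4 + 0.7758*y^3 - 19.683*y^2 - 56.8098*y - 1.4032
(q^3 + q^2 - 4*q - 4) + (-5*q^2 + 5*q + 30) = q^3 - 4*q^2 + q + 26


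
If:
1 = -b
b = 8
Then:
No Solution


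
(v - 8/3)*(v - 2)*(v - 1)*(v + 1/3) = v^4 - 16*v^3/3 + 73*v^2/9 - 2*v - 16/9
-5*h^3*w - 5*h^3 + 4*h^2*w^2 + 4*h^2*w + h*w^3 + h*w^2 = (-h + w)*(5*h + w)*(h*w + h)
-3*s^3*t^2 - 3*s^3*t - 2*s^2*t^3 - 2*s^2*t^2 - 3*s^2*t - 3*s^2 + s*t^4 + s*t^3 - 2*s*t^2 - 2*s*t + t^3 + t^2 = (-3*s + t)*(s + t)*(t + 1)*(s*t + 1)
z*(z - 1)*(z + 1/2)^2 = z^4 - 3*z^2/4 - z/4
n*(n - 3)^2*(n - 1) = n^4 - 7*n^3 + 15*n^2 - 9*n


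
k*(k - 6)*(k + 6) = k^3 - 36*k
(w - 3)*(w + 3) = w^2 - 9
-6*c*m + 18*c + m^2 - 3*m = (-6*c + m)*(m - 3)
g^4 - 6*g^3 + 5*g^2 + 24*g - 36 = (g - 3)^2*(g - 2)*(g + 2)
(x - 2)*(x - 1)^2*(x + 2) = x^4 - 2*x^3 - 3*x^2 + 8*x - 4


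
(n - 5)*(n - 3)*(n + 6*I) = n^3 - 8*n^2 + 6*I*n^2 + 15*n - 48*I*n + 90*I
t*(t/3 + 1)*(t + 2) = t^3/3 + 5*t^2/3 + 2*t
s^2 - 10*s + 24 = (s - 6)*(s - 4)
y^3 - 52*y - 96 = (y - 8)*(y + 2)*(y + 6)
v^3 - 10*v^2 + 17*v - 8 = (v - 8)*(v - 1)^2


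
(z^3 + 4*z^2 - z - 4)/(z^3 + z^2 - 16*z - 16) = (z - 1)/(z - 4)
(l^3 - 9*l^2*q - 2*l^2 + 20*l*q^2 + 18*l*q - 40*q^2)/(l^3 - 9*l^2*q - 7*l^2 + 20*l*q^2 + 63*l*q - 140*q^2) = (l - 2)/(l - 7)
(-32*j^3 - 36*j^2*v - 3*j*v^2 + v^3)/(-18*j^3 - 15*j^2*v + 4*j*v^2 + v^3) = (-32*j^2 - 4*j*v + v^2)/(-18*j^2 + 3*j*v + v^2)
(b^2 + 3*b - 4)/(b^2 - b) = (b + 4)/b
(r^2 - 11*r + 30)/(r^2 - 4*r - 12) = (r - 5)/(r + 2)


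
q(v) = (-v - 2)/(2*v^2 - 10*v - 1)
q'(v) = (10 - 4*v)*(-v - 2)/(2*v^2 - 10*v - 1)^2 - 1/(2*v^2 - 10*v - 1)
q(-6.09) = 0.03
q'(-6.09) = 0.00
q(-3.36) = 0.02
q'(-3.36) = -0.01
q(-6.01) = 0.03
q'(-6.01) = 0.00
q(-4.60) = 0.03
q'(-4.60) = -0.00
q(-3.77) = 0.03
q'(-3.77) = -0.00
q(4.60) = 1.41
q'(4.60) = 2.74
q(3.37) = 0.45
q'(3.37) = 0.21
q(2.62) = 0.34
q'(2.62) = 0.09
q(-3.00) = 0.02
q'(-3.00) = -0.01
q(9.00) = -0.15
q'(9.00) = 0.04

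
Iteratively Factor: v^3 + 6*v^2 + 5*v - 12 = (v + 4)*(v^2 + 2*v - 3) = (v + 3)*(v + 4)*(v - 1)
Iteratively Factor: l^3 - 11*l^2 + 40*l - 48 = (l - 3)*(l^2 - 8*l + 16) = (l - 4)*(l - 3)*(l - 4)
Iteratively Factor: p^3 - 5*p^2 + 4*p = (p)*(p^2 - 5*p + 4) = p*(p - 1)*(p - 4)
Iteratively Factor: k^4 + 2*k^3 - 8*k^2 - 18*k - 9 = (k + 3)*(k^3 - k^2 - 5*k - 3) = (k + 1)*(k + 3)*(k^2 - 2*k - 3) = (k + 1)^2*(k + 3)*(k - 3)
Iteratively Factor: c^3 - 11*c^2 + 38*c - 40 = (c - 4)*(c^2 - 7*c + 10) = (c - 5)*(c - 4)*(c - 2)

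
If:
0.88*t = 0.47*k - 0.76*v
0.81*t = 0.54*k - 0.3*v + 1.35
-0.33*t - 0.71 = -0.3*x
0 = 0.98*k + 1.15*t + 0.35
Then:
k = -1.99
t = 1.39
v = -2.84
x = 3.90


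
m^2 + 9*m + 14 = (m + 2)*(m + 7)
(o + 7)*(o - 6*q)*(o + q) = o^3 - 5*o^2*q + 7*o^2 - 6*o*q^2 - 35*o*q - 42*q^2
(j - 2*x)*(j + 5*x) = j^2 + 3*j*x - 10*x^2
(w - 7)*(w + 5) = w^2 - 2*w - 35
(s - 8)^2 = s^2 - 16*s + 64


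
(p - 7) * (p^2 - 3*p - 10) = p^3 - 10*p^2 + 11*p + 70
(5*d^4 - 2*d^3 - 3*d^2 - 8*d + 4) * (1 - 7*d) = -35*d^5 + 19*d^4 + 19*d^3 + 53*d^2 - 36*d + 4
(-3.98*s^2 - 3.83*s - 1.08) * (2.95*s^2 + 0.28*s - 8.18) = -11.741*s^4 - 12.4129*s^3 + 28.298*s^2 + 31.027*s + 8.8344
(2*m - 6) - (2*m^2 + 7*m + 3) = -2*m^2 - 5*m - 9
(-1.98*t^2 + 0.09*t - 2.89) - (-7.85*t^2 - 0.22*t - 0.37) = 5.87*t^2 + 0.31*t - 2.52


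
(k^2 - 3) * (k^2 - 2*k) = k^4 - 2*k^3 - 3*k^2 + 6*k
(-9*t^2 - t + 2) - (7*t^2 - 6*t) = -16*t^2 + 5*t + 2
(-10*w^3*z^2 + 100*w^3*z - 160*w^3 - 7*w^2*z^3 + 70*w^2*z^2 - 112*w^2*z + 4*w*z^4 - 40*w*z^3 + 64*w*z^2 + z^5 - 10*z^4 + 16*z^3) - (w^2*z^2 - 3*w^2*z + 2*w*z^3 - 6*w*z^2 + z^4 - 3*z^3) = -10*w^3*z^2 + 100*w^3*z - 160*w^3 - 7*w^2*z^3 + 69*w^2*z^2 - 109*w^2*z + 4*w*z^4 - 42*w*z^3 + 70*w*z^2 + z^5 - 11*z^4 + 19*z^3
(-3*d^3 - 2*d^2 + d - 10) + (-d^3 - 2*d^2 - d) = -4*d^3 - 4*d^2 - 10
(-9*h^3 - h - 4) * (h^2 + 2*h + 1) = -9*h^5 - 18*h^4 - 10*h^3 - 6*h^2 - 9*h - 4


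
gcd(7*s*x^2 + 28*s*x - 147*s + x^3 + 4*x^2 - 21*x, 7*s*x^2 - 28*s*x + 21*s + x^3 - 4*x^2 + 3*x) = 7*s*x - 21*s + x^2 - 3*x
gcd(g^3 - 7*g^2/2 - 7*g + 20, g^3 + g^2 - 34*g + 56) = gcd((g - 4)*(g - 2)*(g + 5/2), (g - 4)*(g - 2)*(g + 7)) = g^2 - 6*g + 8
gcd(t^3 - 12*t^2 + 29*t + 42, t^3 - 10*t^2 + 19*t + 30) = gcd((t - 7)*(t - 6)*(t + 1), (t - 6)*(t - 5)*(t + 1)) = t^2 - 5*t - 6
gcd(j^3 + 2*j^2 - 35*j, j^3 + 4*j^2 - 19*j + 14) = j + 7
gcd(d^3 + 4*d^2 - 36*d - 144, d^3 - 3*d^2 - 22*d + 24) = d^2 - 2*d - 24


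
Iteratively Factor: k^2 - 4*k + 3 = (k - 1)*(k - 3)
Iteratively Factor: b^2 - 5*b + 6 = (b - 3)*(b - 2)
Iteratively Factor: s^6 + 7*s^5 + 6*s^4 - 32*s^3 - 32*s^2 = (s)*(s^5 + 7*s^4 + 6*s^3 - 32*s^2 - 32*s) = s*(s + 4)*(s^4 + 3*s^3 - 6*s^2 - 8*s) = s*(s + 1)*(s + 4)*(s^3 + 2*s^2 - 8*s) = s*(s + 1)*(s + 4)^2*(s^2 - 2*s) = s*(s - 2)*(s + 1)*(s + 4)^2*(s)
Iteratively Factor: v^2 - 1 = (v - 1)*(v + 1)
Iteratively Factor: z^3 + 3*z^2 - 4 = (z + 2)*(z^2 + z - 2) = (z + 2)^2*(z - 1)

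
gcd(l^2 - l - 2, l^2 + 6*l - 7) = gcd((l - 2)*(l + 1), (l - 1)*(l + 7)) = 1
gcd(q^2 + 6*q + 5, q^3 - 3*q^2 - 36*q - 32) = q + 1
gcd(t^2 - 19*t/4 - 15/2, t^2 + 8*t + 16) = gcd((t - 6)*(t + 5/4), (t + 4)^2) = 1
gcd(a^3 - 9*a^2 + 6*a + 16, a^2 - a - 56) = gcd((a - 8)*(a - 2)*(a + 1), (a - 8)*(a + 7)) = a - 8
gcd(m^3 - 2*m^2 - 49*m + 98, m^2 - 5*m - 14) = m - 7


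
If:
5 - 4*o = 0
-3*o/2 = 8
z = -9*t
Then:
No Solution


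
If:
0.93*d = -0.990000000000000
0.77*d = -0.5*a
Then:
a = 1.64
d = -1.06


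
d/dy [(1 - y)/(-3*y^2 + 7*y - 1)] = (3*y^2 - 7*y - (y - 1)*(6*y - 7) + 1)/(3*y^2 - 7*y + 1)^2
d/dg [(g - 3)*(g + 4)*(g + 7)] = 3*g^2 + 16*g - 5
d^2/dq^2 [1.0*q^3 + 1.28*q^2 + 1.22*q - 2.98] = 6.0*q + 2.56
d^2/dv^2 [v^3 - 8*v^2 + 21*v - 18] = 6*v - 16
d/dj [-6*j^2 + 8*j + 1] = 8 - 12*j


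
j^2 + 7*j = j*(j + 7)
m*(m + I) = m^2 + I*m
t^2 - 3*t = t*(t - 3)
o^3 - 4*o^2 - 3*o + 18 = (o - 3)^2*(o + 2)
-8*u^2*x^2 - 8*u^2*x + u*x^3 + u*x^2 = x*(-8*u + x)*(u*x + u)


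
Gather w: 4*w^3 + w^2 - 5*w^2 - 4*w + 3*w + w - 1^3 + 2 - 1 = 4*w^3 - 4*w^2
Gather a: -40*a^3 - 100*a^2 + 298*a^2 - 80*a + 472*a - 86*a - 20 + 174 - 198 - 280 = -40*a^3 + 198*a^2 + 306*a - 324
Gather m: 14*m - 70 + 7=14*m - 63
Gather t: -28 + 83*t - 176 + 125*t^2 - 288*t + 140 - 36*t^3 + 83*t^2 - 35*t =-36*t^3 + 208*t^2 - 240*t - 64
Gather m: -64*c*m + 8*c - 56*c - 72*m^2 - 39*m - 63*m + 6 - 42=-48*c - 72*m^2 + m*(-64*c - 102) - 36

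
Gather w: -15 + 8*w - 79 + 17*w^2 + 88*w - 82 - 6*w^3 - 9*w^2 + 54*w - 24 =-6*w^3 + 8*w^2 + 150*w - 200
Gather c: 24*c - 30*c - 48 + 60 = 12 - 6*c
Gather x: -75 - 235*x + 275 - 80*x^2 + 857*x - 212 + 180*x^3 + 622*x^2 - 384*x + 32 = 180*x^3 + 542*x^2 + 238*x + 20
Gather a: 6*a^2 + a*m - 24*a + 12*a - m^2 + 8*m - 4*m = 6*a^2 + a*(m - 12) - m^2 + 4*m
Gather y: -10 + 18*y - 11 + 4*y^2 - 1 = 4*y^2 + 18*y - 22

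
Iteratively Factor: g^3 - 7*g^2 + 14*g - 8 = (g - 4)*(g^2 - 3*g + 2) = (g - 4)*(g - 1)*(g - 2)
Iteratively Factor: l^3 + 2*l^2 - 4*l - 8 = (l - 2)*(l^2 + 4*l + 4) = (l - 2)*(l + 2)*(l + 2)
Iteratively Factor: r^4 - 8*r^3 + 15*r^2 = (r - 3)*(r^3 - 5*r^2) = r*(r - 3)*(r^2 - 5*r) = r*(r - 5)*(r - 3)*(r)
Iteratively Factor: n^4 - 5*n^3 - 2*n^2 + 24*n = (n - 4)*(n^3 - n^2 - 6*n) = (n - 4)*(n - 3)*(n^2 + 2*n) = (n - 4)*(n - 3)*(n + 2)*(n)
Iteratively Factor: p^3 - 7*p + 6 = (p - 2)*(p^2 + 2*p - 3) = (p - 2)*(p + 3)*(p - 1)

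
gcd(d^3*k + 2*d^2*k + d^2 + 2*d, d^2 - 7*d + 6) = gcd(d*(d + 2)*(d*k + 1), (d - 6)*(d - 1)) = 1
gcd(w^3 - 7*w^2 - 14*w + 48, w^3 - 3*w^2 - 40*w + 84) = w - 2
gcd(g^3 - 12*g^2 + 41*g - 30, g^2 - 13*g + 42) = g - 6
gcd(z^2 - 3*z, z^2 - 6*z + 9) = z - 3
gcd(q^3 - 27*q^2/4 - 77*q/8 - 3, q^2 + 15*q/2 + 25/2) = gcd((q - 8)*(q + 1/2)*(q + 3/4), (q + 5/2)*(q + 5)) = 1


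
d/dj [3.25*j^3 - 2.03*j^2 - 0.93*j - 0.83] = 9.75*j^2 - 4.06*j - 0.93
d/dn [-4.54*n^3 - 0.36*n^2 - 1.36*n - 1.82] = -13.62*n^2 - 0.72*n - 1.36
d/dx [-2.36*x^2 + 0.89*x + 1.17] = 0.89 - 4.72*x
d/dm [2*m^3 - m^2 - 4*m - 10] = 6*m^2 - 2*m - 4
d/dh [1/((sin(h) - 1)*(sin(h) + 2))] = -(sin(2*h) + cos(h))/((sin(h) - 1)^2*(sin(h) + 2)^2)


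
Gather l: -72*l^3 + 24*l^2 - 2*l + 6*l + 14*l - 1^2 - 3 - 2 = -72*l^3 + 24*l^2 + 18*l - 6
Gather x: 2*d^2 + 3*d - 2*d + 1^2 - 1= 2*d^2 + d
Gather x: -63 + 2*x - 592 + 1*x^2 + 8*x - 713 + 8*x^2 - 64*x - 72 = 9*x^2 - 54*x - 1440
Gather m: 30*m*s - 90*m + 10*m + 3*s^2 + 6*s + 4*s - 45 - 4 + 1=m*(30*s - 80) + 3*s^2 + 10*s - 48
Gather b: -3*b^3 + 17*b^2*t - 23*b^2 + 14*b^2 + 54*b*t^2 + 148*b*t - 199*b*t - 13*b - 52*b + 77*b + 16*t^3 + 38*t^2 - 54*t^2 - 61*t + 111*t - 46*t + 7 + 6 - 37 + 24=-3*b^3 + b^2*(17*t - 9) + b*(54*t^2 - 51*t + 12) + 16*t^3 - 16*t^2 + 4*t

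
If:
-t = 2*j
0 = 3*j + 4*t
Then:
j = 0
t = 0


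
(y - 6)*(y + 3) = y^2 - 3*y - 18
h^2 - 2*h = h*(h - 2)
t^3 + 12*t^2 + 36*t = t*(t + 6)^2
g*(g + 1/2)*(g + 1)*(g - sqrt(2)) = g^4 - sqrt(2)*g^3 + 3*g^3/2 - 3*sqrt(2)*g^2/2 + g^2/2 - sqrt(2)*g/2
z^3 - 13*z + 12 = (z - 3)*(z - 1)*(z + 4)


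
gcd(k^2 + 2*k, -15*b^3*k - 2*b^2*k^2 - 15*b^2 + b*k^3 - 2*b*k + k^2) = 1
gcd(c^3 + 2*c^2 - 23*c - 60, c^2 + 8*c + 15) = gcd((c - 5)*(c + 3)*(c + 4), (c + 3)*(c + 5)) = c + 3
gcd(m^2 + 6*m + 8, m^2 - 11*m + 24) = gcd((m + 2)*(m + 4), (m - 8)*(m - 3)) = 1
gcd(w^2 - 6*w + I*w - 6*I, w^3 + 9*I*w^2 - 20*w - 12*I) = w + I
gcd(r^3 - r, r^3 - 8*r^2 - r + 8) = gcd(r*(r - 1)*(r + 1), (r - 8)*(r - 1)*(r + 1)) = r^2 - 1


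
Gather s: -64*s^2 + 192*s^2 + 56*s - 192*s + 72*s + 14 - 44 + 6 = 128*s^2 - 64*s - 24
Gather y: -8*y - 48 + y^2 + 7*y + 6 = y^2 - y - 42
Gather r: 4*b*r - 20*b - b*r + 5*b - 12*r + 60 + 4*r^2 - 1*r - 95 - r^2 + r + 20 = -15*b + 3*r^2 + r*(3*b - 12) - 15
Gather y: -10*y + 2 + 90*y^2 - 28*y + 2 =90*y^2 - 38*y + 4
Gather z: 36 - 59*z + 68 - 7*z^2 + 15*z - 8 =-7*z^2 - 44*z + 96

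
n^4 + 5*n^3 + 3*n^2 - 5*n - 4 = (n - 1)*(n + 1)^2*(n + 4)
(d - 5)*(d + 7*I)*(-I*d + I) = -I*d^3 + 7*d^2 + 6*I*d^2 - 42*d - 5*I*d + 35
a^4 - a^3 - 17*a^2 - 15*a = a*(a - 5)*(a + 1)*(a + 3)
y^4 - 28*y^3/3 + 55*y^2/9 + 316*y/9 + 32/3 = (y - 8)*(y - 3)*(y + 1/3)*(y + 4/3)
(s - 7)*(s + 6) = s^2 - s - 42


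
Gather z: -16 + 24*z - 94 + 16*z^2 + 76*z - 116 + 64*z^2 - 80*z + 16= 80*z^2 + 20*z - 210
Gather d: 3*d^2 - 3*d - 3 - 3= 3*d^2 - 3*d - 6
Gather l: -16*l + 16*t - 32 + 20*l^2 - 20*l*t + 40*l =20*l^2 + l*(24 - 20*t) + 16*t - 32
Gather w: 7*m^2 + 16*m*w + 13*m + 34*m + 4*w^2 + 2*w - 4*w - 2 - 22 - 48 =7*m^2 + 47*m + 4*w^2 + w*(16*m - 2) - 72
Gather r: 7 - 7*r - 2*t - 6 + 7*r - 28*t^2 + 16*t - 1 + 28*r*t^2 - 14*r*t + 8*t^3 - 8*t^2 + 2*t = r*(28*t^2 - 14*t) + 8*t^3 - 36*t^2 + 16*t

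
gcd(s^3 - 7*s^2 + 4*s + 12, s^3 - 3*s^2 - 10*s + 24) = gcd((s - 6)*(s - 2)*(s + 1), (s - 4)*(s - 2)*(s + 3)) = s - 2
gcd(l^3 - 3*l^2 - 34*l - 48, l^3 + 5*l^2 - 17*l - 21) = 1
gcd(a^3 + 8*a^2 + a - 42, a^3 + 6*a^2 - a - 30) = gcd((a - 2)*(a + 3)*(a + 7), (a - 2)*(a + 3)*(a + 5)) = a^2 + a - 6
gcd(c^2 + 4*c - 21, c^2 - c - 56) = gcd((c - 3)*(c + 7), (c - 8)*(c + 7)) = c + 7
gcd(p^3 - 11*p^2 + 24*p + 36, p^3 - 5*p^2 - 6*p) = p^2 - 5*p - 6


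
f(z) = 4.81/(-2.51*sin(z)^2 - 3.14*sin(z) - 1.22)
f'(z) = 4.81*(5.02*sin(z)*cos(z) + 3.14*cos(z))/(-2.51*sin(z)^2 - 3.14*sin(z) - 1.22)^2 = (24.1462*sin(z) + 15.1034)*cos(z)/(2.51*sin(z)^2 + 3.14*sin(z) + 1.22)^2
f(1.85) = -0.73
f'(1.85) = -0.25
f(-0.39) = -12.36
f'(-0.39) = 36.20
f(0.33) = -1.92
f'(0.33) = 3.47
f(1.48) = -0.70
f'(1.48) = 0.08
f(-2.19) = -14.69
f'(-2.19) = 24.68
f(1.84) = -0.73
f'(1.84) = -0.24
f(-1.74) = -8.53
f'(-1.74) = 4.61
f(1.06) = -0.82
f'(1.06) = 0.51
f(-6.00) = -2.10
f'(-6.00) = 3.99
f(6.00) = -8.93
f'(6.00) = 27.66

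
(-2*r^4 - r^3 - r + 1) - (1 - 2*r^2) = -2*r^4 - r^3 + 2*r^2 - r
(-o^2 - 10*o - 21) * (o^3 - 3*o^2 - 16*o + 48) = -o^5 - 7*o^4 + 25*o^3 + 175*o^2 - 144*o - 1008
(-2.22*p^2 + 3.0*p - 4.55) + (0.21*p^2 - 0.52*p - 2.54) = -2.01*p^2 + 2.48*p - 7.09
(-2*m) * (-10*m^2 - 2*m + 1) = 20*m^3 + 4*m^2 - 2*m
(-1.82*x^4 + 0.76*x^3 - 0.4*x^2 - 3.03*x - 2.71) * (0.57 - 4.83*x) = 8.7906*x^5 - 4.7082*x^4 + 2.3652*x^3 + 14.4069*x^2 + 11.3622*x - 1.5447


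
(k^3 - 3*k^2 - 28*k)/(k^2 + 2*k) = (k^2 - 3*k - 28)/(k + 2)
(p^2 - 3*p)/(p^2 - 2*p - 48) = p*(3 - p)/(-p^2 + 2*p + 48)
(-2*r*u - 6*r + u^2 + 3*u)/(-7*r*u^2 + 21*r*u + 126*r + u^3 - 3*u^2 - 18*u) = (2*r - u)/(7*r*u - 42*r - u^2 + 6*u)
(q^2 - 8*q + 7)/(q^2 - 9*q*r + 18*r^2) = (q^2 - 8*q + 7)/(q^2 - 9*q*r + 18*r^2)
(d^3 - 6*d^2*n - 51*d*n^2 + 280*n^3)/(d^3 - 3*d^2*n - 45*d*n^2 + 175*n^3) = (d - 8*n)/(d - 5*n)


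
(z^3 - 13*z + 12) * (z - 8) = z^4 - 8*z^3 - 13*z^2 + 116*z - 96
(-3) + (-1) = -4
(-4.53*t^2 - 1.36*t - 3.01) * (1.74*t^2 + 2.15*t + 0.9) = -7.8822*t^4 - 12.1059*t^3 - 12.2384*t^2 - 7.6955*t - 2.709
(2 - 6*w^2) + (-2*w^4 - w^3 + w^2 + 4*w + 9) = -2*w^4 - w^3 - 5*w^2 + 4*w + 11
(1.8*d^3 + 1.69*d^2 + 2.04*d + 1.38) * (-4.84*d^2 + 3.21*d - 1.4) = -8.712*d^5 - 2.4016*d^4 - 6.9687*d^3 - 2.4968*d^2 + 1.5738*d - 1.932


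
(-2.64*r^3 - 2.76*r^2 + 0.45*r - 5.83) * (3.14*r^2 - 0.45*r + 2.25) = -8.2896*r^5 - 7.4784*r^4 - 3.285*r^3 - 24.7187*r^2 + 3.636*r - 13.1175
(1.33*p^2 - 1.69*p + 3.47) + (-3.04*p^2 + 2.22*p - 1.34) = -1.71*p^2 + 0.53*p + 2.13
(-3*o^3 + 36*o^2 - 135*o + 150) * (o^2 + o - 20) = -3*o^5 + 33*o^4 - 39*o^3 - 705*o^2 + 2850*o - 3000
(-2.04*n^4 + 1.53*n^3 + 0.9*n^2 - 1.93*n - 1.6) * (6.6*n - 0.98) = -13.464*n^5 + 12.0972*n^4 + 4.4406*n^3 - 13.62*n^2 - 8.6686*n + 1.568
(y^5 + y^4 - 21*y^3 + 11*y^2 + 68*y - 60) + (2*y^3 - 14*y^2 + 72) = y^5 + y^4 - 19*y^3 - 3*y^2 + 68*y + 12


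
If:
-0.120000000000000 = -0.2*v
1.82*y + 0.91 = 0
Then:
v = 0.60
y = -0.50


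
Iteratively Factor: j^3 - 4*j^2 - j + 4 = (j - 4)*(j^2 - 1) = (j - 4)*(j + 1)*(j - 1)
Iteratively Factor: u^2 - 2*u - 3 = (u + 1)*(u - 3)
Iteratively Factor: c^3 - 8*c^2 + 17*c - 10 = (c - 2)*(c^2 - 6*c + 5) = (c - 2)*(c - 1)*(c - 5)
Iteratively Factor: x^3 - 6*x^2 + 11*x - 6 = (x - 3)*(x^2 - 3*x + 2) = (x - 3)*(x - 2)*(x - 1)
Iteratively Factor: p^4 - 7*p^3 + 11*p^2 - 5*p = (p - 1)*(p^3 - 6*p^2 + 5*p) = (p - 1)^2*(p^2 - 5*p) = p*(p - 1)^2*(p - 5)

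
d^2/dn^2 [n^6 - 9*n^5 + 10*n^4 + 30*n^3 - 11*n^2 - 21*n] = 30*n^4 - 180*n^3 + 120*n^2 + 180*n - 22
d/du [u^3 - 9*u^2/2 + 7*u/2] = 3*u^2 - 9*u + 7/2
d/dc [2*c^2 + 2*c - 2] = 4*c + 2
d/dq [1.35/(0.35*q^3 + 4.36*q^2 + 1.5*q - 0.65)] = (-1.4175*q^2 - 11.772*q - 2.025)/(0.35*q^3 + 4.36*q^2 + 1.5*q - 0.65)^2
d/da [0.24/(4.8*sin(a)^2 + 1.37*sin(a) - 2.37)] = -(2.304*sin(a) + 0.3288)*cos(a)/(4.8*sin(a)^2 + 1.37*sin(a) - 2.37)^2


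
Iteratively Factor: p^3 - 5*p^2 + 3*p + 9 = (p + 1)*(p^2 - 6*p + 9) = (p - 3)*(p + 1)*(p - 3)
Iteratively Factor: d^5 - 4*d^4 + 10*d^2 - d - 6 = (d + 1)*(d^4 - 5*d^3 + 5*d^2 + 5*d - 6) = (d - 3)*(d + 1)*(d^3 - 2*d^2 - d + 2) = (d - 3)*(d - 1)*(d + 1)*(d^2 - d - 2) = (d - 3)*(d - 2)*(d - 1)*(d + 1)*(d + 1)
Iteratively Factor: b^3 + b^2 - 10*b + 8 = (b - 1)*(b^2 + 2*b - 8) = (b - 2)*(b - 1)*(b + 4)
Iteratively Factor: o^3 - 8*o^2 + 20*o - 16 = (o - 2)*(o^2 - 6*o + 8) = (o - 2)^2*(o - 4)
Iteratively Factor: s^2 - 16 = (s + 4)*(s - 4)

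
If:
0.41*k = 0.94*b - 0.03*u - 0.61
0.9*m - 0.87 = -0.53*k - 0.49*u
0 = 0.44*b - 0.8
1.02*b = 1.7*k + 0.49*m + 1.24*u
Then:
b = 1.82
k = 2.88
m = 0.77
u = -2.76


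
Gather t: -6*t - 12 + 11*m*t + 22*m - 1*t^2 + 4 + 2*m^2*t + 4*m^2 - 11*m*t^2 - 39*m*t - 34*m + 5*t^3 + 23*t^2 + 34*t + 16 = 4*m^2 - 12*m + 5*t^3 + t^2*(22 - 11*m) + t*(2*m^2 - 28*m + 28) + 8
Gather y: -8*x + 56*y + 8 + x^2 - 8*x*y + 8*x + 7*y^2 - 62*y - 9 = x^2 + 7*y^2 + y*(-8*x - 6) - 1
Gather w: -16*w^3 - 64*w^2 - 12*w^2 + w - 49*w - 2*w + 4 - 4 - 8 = -16*w^3 - 76*w^2 - 50*w - 8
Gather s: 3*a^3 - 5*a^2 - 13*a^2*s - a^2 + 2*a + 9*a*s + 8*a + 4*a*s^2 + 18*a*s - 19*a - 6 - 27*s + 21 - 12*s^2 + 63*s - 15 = 3*a^3 - 6*a^2 - 9*a + s^2*(4*a - 12) + s*(-13*a^2 + 27*a + 36)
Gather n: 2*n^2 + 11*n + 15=2*n^2 + 11*n + 15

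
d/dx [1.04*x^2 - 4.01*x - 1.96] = 2.08*x - 4.01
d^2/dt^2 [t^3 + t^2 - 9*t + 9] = 6*t + 2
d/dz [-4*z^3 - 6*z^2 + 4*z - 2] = -12*z^2 - 12*z + 4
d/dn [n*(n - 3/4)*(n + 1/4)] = 3*n^2 - n - 3/16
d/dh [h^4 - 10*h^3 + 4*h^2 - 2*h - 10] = 4*h^3 - 30*h^2 + 8*h - 2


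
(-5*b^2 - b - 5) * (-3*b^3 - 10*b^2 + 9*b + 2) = 15*b^5 + 53*b^4 - 20*b^3 + 31*b^2 - 47*b - 10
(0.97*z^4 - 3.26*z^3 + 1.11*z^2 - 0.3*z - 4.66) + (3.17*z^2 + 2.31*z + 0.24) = 0.97*z^4 - 3.26*z^3 + 4.28*z^2 + 2.01*z - 4.42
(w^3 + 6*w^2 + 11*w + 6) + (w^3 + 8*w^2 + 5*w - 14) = 2*w^3 + 14*w^2 + 16*w - 8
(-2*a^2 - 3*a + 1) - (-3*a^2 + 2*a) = a^2 - 5*a + 1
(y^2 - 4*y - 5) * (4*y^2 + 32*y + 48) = 4*y^4 + 16*y^3 - 100*y^2 - 352*y - 240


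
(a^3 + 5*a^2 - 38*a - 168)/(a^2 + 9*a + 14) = (a^2 - 2*a - 24)/(a + 2)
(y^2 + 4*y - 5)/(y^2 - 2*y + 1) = (y + 5)/(y - 1)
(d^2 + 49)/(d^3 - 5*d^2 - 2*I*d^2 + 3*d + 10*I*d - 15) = (d^2 + 49)/(d^3 - d^2*(5 + 2*I) + d*(3 + 10*I) - 15)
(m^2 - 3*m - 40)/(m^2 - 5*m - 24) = (m + 5)/(m + 3)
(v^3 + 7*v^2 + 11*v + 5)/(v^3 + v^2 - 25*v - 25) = (v + 1)/(v - 5)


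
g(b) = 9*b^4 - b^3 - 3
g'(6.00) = 7668.00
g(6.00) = 11445.00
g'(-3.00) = -999.00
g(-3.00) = 753.00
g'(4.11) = 2448.68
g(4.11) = 2495.66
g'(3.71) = 1797.04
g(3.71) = 1650.99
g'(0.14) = 0.04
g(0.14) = -3.00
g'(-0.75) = -16.88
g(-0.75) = 0.27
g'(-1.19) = -64.91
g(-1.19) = 16.73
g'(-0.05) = -0.01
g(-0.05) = -3.00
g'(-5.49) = -6047.31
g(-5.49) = 8338.30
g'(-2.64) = -683.30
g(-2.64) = 452.58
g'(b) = 36*b^3 - 3*b^2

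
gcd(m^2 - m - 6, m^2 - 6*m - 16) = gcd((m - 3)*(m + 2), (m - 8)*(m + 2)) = m + 2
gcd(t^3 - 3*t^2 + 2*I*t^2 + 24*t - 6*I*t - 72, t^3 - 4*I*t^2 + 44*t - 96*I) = t + 6*I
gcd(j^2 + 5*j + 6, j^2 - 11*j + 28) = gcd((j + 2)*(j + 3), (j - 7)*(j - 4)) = 1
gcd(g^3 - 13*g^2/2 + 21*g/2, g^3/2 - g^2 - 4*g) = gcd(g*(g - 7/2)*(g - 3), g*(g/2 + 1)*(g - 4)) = g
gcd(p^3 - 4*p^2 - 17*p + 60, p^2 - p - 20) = p^2 - p - 20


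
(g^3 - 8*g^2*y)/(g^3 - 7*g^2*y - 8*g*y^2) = g/(g + y)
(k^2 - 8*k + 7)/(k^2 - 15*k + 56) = (k - 1)/(k - 8)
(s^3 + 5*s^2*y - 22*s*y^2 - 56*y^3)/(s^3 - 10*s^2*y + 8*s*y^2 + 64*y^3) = (-s - 7*y)/(-s + 8*y)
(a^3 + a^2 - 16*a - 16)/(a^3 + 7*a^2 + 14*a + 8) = (a - 4)/(a + 2)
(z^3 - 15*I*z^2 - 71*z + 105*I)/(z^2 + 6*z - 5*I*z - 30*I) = (z^2 - 10*I*z - 21)/(z + 6)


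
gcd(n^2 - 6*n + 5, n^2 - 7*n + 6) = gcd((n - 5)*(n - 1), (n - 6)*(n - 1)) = n - 1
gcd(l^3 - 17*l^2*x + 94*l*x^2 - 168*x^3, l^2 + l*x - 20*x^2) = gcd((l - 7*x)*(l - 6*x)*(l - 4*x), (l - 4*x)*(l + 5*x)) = -l + 4*x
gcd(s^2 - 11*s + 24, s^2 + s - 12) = s - 3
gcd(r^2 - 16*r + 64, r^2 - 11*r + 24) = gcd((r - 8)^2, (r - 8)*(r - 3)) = r - 8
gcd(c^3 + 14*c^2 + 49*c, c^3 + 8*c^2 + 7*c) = c^2 + 7*c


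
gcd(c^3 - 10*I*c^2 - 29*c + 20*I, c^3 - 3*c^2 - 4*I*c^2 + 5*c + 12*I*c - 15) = c - 5*I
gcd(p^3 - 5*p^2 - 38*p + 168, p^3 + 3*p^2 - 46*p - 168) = p^2 - p - 42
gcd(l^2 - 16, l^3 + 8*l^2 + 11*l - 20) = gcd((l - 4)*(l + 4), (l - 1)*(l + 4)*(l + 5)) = l + 4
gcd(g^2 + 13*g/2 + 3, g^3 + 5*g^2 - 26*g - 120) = g + 6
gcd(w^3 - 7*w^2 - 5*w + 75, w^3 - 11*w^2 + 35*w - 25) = w^2 - 10*w + 25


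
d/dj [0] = 0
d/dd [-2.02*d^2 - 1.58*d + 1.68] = -4.04*d - 1.58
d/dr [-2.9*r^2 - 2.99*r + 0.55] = -5.8*r - 2.99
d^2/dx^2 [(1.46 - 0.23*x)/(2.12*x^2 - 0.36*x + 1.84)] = (-(0.23*x - 1.46)*(4.24*x - 0.36)*(8.48*x - 0.72) + (2.9256*x - 6.356)*(2.12*x^2 - 0.36*x + 1.84))/(2.12*x^2 - 0.36*x + 1.84)^3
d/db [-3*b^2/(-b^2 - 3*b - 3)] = 9*b*(b + 2)/(b^4 + 6*b^3 + 15*b^2 + 18*b + 9)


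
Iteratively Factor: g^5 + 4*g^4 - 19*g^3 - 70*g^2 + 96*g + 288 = (g + 4)*(g^4 - 19*g^2 + 6*g + 72) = (g - 3)*(g + 4)*(g^3 + 3*g^2 - 10*g - 24) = (g - 3)*(g + 2)*(g + 4)*(g^2 + g - 12) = (g - 3)^2*(g + 2)*(g + 4)*(g + 4)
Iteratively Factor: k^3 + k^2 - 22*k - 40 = (k + 4)*(k^2 - 3*k - 10) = (k - 5)*(k + 4)*(k + 2)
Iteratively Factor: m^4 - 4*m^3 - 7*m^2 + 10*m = (m - 5)*(m^3 + m^2 - 2*m) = (m - 5)*(m + 2)*(m^2 - m) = m*(m - 5)*(m + 2)*(m - 1)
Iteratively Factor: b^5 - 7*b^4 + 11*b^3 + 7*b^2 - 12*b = (b + 1)*(b^4 - 8*b^3 + 19*b^2 - 12*b) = (b - 1)*(b + 1)*(b^3 - 7*b^2 + 12*b) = b*(b - 1)*(b + 1)*(b^2 - 7*b + 12) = b*(b - 4)*(b - 1)*(b + 1)*(b - 3)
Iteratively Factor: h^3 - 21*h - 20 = (h + 4)*(h^2 - 4*h - 5) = (h - 5)*(h + 4)*(h + 1)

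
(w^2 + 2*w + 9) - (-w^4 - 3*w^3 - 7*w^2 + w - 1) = w^4 + 3*w^3 + 8*w^2 + w + 10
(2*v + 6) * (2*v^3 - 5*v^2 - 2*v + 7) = 4*v^4 + 2*v^3 - 34*v^2 + 2*v + 42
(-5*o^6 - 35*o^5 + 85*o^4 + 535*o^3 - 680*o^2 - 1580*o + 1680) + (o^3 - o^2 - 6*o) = -5*o^6 - 35*o^5 + 85*o^4 + 536*o^3 - 681*o^2 - 1586*o + 1680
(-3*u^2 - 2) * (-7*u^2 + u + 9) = 21*u^4 - 3*u^3 - 13*u^2 - 2*u - 18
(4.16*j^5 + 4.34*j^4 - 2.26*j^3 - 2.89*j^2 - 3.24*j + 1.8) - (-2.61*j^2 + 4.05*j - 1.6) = 4.16*j^5 + 4.34*j^4 - 2.26*j^3 - 0.28*j^2 - 7.29*j + 3.4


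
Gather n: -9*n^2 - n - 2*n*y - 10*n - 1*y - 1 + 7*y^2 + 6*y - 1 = -9*n^2 + n*(-2*y - 11) + 7*y^2 + 5*y - 2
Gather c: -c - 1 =-c - 1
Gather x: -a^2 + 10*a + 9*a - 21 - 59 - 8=-a^2 + 19*a - 88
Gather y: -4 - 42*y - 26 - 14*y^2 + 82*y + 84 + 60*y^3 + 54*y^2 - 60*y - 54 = 60*y^3 + 40*y^2 - 20*y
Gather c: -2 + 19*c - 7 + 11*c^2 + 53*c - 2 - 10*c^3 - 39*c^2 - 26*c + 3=-10*c^3 - 28*c^2 + 46*c - 8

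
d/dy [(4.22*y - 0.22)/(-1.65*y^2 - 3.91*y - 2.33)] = (6.963*y^2 - 0.725999999999999*y - 10.6928)/(2.7225*y^4 + 12.903*y^3 + 22.9771*y^2 + 18.2206*y + 5.4289)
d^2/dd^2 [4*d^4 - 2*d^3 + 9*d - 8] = 12*d*(4*d - 1)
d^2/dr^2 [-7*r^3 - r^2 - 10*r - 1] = -42*r - 2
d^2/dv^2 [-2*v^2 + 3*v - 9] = -4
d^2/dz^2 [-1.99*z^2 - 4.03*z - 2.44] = -3.98000000000000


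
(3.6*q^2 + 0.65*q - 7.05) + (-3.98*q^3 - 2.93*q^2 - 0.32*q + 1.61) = -3.98*q^3 + 0.67*q^2 + 0.33*q - 5.44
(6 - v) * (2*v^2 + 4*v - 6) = -2*v^3 + 8*v^2 + 30*v - 36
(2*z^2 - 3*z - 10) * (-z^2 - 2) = -2*z^4 + 3*z^3 + 6*z^2 + 6*z + 20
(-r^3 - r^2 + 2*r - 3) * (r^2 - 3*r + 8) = -r^5 + 2*r^4 - 3*r^3 - 17*r^2 + 25*r - 24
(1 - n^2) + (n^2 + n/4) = n/4 + 1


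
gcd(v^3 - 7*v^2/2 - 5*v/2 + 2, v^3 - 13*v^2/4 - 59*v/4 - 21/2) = v + 1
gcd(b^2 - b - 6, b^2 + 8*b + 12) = b + 2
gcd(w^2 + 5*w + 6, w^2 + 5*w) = 1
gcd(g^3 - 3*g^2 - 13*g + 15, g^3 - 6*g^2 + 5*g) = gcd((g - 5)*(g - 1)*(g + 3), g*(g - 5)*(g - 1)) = g^2 - 6*g + 5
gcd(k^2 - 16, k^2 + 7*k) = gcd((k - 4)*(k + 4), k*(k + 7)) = 1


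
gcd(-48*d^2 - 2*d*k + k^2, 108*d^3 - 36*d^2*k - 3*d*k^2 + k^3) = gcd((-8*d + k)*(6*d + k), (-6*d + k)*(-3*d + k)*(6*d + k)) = 6*d + k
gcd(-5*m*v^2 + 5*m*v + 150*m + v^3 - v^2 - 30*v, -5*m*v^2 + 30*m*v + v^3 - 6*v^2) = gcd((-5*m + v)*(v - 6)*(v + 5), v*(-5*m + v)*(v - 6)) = -5*m*v + 30*m + v^2 - 6*v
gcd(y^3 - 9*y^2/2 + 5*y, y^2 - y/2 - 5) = y - 5/2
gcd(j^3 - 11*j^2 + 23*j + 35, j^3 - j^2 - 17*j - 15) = j^2 - 4*j - 5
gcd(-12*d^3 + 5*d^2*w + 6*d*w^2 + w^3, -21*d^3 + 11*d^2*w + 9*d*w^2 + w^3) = -3*d^2 + 2*d*w + w^2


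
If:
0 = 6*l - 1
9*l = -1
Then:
No Solution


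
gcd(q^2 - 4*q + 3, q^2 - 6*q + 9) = q - 3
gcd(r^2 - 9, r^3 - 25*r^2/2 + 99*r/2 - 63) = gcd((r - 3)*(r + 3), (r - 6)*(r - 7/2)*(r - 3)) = r - 3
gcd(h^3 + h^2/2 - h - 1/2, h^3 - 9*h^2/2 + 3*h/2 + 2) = h^2 - h/2 - 1/2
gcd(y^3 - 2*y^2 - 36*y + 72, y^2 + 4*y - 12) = y^2 + 4*y - 12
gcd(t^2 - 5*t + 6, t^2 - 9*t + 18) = t - 3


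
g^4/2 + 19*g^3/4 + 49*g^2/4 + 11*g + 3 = (g/2 + 1)*(g + 1/2)*(g + 1)*(g + 6)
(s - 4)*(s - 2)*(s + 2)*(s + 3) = s^4 - s^3 - 16*s^2 + 4*s + 48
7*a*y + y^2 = y*(7*a + y)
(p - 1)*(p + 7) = p^2 + 6*p - 7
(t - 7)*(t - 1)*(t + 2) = t^3 - 6*t^2 - 9*t + 14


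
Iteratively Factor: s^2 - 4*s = (s)*(s - 4)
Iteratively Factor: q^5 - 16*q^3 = (q)*(q^4 - 16*q^2) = q^2*(q^3 - 16*q) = q^3*(q^2 - 16) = q^3*(q + 4)*(q - 4)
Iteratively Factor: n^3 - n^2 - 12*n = (n)*(n^2 - n - 12) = n*(n + 3)*(n - 4)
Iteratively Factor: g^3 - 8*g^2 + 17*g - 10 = (g - 2)*(g^2 - 6*g + 5) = (g - 2)*(g - 1)*(g - 5)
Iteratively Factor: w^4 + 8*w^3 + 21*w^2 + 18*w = (w + 2)*(w^3 + 6*w^2 + 9*w) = w*(w + 2)*(w^2 + 6*w + 9) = w*(w + 2)*(w + 3)*(w + 3)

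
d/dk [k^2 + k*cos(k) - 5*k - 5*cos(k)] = -k*sin(k) + 2*k + 5*sin(k) + cos(k) - 5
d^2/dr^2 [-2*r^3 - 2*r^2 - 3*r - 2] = -12*r - 4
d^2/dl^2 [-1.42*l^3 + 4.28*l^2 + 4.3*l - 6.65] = 8.56 - 8.52*l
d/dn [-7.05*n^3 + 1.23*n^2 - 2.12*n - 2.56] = -21.15*n^2 + 2.46*n - 2.12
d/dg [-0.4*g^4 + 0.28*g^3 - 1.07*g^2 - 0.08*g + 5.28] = -1.6*g^3 + 0.84*g^2 - 2.14*g - 0.08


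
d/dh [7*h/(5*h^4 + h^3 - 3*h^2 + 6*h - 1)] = 7*(-15*h^4 - 2*h^3 + 3*h^2 - 1)/(25*h^8 + 10*h^7 - 29*h^6 + 54*h^5 + 11*h^4 - 38*h^3 + 42*h^2 - 12*h + 1)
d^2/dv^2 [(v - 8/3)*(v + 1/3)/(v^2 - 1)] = 2*(-21*v^3 + 3*v^2 - 63*v + 1)/(9*(v^6 - 3*v^4 + 3*v^2 - 1))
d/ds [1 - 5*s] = -5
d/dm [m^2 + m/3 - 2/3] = 2*m + 1/3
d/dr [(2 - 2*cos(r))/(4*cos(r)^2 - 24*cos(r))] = (-sin(r)/2 - 3*sin(r)/cos(r)^2 + tan(r))/(cos(r) - 6)^2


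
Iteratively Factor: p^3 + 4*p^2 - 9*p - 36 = (p - 3)*(p^2 + 7*p + 12) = (p - 3)*(p + 4)*(p + 3)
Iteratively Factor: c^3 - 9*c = (c + 3)*(c^2 - 3*c) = (c - 3)*(c + 3)*(c)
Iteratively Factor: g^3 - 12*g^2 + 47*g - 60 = (g - 3)*(g^2 - 9*g + 20) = (g - 5)*(g - 3)*(g - 4)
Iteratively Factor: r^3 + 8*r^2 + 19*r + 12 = (r + 1)*(r^2 + 7*r + 12) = (r + 1)*(r + 3)*(r + 4)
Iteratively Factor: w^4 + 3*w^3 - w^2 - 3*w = (w + 1)*(w^3 + 2*w^2 - 3*w) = w*(w + 1)*(w^2 + 2*w - 3) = w*(w - 1)*(w + 1)*(w + 3)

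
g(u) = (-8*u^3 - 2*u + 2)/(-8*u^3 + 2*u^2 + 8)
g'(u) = (-24*u^2 - 2)/(-8*u^3 + 2*u^2 + 8) + (24*u^2 - 4*u)*(-8*u^3 - 2*u + 2)/(-8*u^3 + 2*u^2 + 8)^2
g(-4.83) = 0.96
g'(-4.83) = -0.01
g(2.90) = 1.17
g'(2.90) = -0.11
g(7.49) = 1.04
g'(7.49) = -0.01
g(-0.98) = 0.66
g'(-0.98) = -0.42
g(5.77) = 1.06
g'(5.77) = -0.01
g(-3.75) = 0.94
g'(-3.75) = -0.02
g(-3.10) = 0.93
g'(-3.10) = -0.03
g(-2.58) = 0.91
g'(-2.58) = -0.04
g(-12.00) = 0.98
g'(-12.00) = 0.00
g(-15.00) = 0.98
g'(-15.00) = 0.00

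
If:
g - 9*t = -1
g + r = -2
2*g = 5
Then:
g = 5/2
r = -9/2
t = 7/18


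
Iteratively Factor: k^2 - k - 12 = (k - 4)*(k + 3)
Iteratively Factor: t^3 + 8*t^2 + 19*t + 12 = (t + 4)*(t^2 + 4*t + 3) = (t + 1)*(t + 4)*(t + 3)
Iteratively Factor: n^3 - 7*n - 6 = (n + 2)*(n^2 - 2*n - 3) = (n - 3)*(n + 2)*(n + 1)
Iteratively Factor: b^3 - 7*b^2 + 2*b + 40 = (b - 4)*(b^2 - 3*b - 10) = (b - 4)*(b + 2)*(b - 5)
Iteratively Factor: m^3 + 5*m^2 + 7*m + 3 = (m + 1)*(m^2 + 4*m + 3) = (m + 1)*(m + 3)*(m + 1)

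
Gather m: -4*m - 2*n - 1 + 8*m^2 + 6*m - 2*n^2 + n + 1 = 8*m^2 + 2*m - 2*n^2 - n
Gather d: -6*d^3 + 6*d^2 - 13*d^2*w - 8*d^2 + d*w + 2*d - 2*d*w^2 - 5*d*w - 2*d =-6*d^3 + d^2*(-13*w - 2) + d*(-2*w^2 - 4*w)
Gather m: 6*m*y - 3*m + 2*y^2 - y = m*(6*y - 3) + 2*y^2 - y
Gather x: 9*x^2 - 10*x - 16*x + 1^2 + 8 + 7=9*x^2 - 26*x + 16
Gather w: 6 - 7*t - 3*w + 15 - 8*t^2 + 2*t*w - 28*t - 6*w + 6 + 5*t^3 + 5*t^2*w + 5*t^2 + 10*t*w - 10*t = 5*t^3 - 3*t^2 - 45*t + w*(5*t^2 + 12*t - 9) + 27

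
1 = 1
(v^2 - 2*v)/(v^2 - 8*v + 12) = v/(v - 6)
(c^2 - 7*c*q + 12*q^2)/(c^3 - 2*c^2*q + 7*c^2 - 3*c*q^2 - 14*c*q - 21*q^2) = (c - 4*q)/(c^2 + c*q + 7*c + 7*q)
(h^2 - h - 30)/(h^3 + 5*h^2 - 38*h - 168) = (h + 5)/(h^2 + 11*h + 28)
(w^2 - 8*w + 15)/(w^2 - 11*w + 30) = (w - 3)/(w - 6)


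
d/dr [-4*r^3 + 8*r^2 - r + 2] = -12*r^2 + 16*r - 1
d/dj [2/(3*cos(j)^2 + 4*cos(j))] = 4*(3*cos(j) + 2)*sin(j)/((3*cos(j) + 4)^2*cos(j)^2)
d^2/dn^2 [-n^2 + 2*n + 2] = -2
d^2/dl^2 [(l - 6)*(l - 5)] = 2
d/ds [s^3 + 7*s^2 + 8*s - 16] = 3*s^2 + 14*s + 8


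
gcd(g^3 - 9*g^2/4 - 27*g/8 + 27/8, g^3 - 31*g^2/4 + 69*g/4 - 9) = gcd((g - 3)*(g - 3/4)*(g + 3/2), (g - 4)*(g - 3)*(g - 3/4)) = g^2 - 15*g/4 + 9/4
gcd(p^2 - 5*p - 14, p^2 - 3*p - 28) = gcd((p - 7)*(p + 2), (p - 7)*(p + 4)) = p - 7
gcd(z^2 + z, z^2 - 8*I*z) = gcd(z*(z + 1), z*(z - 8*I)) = z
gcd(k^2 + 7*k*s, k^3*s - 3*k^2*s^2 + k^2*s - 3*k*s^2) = k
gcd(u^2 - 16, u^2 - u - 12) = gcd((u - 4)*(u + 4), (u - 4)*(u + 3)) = u - 4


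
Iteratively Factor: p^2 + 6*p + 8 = (p + 2)*(p + 4)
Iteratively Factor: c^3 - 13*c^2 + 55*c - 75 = (c - 5)*(c^2 - 8*c + 15) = (c - 5)^2*(c - 3)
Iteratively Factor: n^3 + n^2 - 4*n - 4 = (n + 1)*(n^2 - 4) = (n + 1)*(n + 2)*(n - 2)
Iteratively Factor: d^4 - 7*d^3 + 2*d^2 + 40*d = (d + 2)*(d^3 - 9*d^2 + 20*d) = d*(d + 2)*(d^2 - 9*d + 20) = d*(d - 5)*(d + 2)*(d - 4)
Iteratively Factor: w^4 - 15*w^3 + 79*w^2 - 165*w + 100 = (w - 1)*(w^3 - 14*w^2 + 65*w - 100) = (w - 5)*(w - 1)*(w^2 - 9*w + 20) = (w - 5)^2*(w - 1)*(w - 4)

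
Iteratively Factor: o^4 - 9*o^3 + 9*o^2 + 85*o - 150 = (o - 5)*(o^3 - 4*o^2 - 11*o + 30) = (o - 5)*(o + 3)*(o^2 - 7*o + 10) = (o - 5)*(o - 2)*(o + 3)*(o - 5)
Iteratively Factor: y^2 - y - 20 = (y + 4)*(y - 5)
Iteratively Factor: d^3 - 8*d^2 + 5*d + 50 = (d + 2)*(d^2 - 10*d + 25) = (d - 5)*(d + 2)*(d - 5)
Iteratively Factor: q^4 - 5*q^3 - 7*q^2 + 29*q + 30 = (q - 3)*(q^3 - 2*q^2 - 13*q - 10) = (q - 3)*(q + 2)*(q^2 - 4*q - 5) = (q - 3)*(q + 1)*(q + 2)*(q - 5)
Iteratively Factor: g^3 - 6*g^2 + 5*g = (g - 1)*(g^2 - 5*g) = g*(g - 1)*(g - 5)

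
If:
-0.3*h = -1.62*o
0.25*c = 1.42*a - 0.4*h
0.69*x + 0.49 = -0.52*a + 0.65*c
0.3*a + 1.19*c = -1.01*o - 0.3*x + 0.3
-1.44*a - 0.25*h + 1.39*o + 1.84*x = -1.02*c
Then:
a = -0.06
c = 0.41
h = -0.48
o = -0.09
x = -0.28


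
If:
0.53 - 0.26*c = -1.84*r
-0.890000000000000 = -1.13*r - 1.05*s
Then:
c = 7.61232130701157 - 6.57590197413206*s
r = 0.787610619469027 - 0.929203539823009*s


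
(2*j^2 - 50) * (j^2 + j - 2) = 2*j^4 + 2*j^3 - 54*j^2 - 50*j + 100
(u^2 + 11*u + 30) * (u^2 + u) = u^4 + 12*u^3 + 41*u^2 + 30*u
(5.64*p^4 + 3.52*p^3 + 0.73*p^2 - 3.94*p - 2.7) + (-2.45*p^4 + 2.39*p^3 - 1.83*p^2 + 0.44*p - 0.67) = 3.19*p^4 + 5.91*p^3 - 1.1*p^2 - 3.5*p - 3.37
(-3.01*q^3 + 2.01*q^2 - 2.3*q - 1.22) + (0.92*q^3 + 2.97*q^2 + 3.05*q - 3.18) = -2.09*q^3 + 4.98*q^2 + 0.75*q - 4.4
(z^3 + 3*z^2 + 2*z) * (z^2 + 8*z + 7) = z^5 + 11*z^4 + 33*z^3 + 37*z^2 + 14*z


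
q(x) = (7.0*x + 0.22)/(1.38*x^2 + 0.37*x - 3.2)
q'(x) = (-2.76*x - 0.37)*(7.0*x + 0.22)/(1.38*x^2 + 0.37*x - 3.2)^2 + 7.0/(1.38*x^2 + 0.37*x - 3.2) = (9.66*x^2 + 2.59*x - (2.76*x + 0.37)*(7.0*x + 0.22) - 22.4)/(1.38*x^2 + 0.37*x - 3.2)^2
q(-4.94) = -1.20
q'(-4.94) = -0.31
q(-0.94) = 2.73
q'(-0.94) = -5.62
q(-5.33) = -1.09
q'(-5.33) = -0.25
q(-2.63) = -3.39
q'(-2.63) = -3.04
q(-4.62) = -1.31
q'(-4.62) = -0.37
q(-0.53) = 1.16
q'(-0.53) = -2.75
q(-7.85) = -0.69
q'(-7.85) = -0.10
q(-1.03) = 3.30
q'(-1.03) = -7.16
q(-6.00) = -0.94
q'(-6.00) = -0.19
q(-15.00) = -0.35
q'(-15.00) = -0.02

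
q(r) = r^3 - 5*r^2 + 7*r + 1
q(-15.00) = -4604.00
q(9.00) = 388.00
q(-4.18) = -188.66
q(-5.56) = -364.37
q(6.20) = 90.53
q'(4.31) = 19.63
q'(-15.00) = 832.00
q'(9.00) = 160.00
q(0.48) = 3.32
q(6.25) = 93.58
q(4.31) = 18.35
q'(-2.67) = 55.09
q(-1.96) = -39.46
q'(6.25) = 61.69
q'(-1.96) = 38.12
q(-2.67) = -72.37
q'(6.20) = 60.32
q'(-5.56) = 155.34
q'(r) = 3*r^2 - 10*r + 7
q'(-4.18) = 101.22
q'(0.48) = 2.89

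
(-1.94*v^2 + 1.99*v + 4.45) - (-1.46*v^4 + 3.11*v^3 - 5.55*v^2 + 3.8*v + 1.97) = 1.46*v^4 - 3.11*v^3 + 3.61*v^2 - 1.81*v + 2.48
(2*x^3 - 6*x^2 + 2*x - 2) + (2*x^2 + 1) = 2*x^3 - 4*x^2 + 2*x - 1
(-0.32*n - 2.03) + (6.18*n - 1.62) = 5.86*n - 3.65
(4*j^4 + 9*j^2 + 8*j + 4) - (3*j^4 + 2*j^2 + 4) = j^4 + 7*j^2 + 8*j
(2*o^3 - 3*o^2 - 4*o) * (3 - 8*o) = -16*o^4 + 30*o^3 + 23*o^2 - 12*o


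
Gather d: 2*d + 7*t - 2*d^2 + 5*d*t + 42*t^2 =-2*d^2 + d*(5*t + 2) + 42*t^2 + 7*t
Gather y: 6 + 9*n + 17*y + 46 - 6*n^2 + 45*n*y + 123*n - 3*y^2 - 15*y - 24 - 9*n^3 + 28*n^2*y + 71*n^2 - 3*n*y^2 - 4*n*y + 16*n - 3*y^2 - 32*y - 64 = -9*n^3 + 65*n^2 + 148*n + y^2*(-3*n - 6) + y*(28*n^2 + 41*n - 30) - 36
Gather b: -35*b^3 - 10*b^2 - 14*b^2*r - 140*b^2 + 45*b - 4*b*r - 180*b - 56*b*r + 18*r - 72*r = -35*b^3 + b^2*(-14*r - 150) + b*(-60*r - 135) - 54*r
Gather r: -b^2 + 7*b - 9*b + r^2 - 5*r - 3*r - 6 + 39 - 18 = -b^2 - 2*b + r^2 - 8*r + 15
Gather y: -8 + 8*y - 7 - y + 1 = 7*y - 14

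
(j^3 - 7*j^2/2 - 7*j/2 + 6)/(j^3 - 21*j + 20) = (j + 3/2)/(j + 5)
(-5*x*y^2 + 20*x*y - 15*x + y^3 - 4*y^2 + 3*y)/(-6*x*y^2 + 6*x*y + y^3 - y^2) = (5*x*y - 15*x - y^2 + 3*y)/(y*(6*x - y))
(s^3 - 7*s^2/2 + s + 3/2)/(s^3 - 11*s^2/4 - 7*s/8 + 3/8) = 4*(s - 1)/(4*s - 1)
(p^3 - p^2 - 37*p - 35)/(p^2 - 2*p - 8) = (-p^3 + p^2 + 37*p + 35)/(-p^2 + 2*p + 8)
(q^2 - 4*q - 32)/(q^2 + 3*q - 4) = (q - 8)/(q - 1)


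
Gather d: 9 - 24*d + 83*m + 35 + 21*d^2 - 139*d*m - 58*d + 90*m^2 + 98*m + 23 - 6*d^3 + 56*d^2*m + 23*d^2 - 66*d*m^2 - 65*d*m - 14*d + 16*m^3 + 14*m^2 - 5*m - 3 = -6*d^3 + d^2*(56*m + 44) + d*(-66*m^2 - 204*m - 96) + 16*m^3 + 104*m^2 + 176*m + 64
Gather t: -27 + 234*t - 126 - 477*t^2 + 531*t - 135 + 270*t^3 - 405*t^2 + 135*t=270*t^3 - 882*t^2 + 900*t - 288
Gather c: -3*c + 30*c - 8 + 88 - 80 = 27*c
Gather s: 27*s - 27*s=0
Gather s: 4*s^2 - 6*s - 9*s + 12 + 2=4*s^2 - 15*s + 14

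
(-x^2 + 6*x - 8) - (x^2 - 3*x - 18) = -2*x^2 + 9*x + 10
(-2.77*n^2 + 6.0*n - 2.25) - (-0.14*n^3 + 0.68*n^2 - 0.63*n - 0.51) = 0.14*n^3 - 3.45*n^2 + 6.63*n - 1.74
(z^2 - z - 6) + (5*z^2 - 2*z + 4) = 6*z^2 - 3*z - 2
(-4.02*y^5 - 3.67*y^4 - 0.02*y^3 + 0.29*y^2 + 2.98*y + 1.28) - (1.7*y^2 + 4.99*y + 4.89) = -4.02*y^5 - 3.67*y^4 - 0.02*y^3 - 1.41*y^2 - 2.01*y - 3.61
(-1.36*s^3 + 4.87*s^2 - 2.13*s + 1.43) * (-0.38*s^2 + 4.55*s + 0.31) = 0.5168*s^5 - 8.0386*s^4 + 22.5463*s^3 - 8.7252*s^2 + 5.8462*s + 0.4433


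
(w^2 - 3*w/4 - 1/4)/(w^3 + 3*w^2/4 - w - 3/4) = (4*w + 1)/(4*w^2 + 7*w + 3)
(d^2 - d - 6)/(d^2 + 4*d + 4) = (d - 3)/(d + 2)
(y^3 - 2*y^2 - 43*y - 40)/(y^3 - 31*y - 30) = (y - 8)/(y - 6)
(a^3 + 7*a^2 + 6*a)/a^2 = a + 7 + 6/a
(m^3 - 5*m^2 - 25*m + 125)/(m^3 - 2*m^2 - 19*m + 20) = (m^2 - 25)/(m^2 + 3*m - 4)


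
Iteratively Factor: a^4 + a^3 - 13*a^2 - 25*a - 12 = (a + 3)*(a^3 - 2*a^2 - 7*a - 4) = (a - 4)*(a + 3)*(a^2 + 2*a + 1) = (a - 4)*(a + 1)*(a + 3)*(a + 1)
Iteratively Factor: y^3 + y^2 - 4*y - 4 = (y + 1)*(y^2 - 4) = (y - 2)*(y + 1)*(y + 2)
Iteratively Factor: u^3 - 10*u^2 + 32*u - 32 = (u - 4)*(u^2 - 6*u + 8) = (u - 4)*(u - 2)*(u - 4)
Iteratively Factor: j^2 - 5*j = (j)*(j - 5)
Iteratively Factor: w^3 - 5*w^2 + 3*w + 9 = (w - 3)*(w^2 - 2*w - 3) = (w - 3)*(w + 1)*(w - 3)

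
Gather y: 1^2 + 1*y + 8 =y + 9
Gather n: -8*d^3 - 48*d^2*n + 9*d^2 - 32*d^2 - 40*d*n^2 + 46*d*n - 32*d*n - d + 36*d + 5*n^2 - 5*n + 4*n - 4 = -8*d^3 - 23*d^2 + 35*d + n^2*(5 - 40*d) + n*(-48*d^2 + 14*d - 1) - 4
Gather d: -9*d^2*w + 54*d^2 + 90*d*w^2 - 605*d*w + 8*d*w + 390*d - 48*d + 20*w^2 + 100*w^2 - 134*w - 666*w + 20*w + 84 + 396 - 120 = d^2*(54 - 9*w) + d*(90*w^2 - 597*w + 342) + 120*w^2 - 780*w + 360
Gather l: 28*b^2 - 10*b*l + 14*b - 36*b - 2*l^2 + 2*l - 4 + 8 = 28*b^2 - 22*b - 2*l^2 + l*(2 - 10*b) + 4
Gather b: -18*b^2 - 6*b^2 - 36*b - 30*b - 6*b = -24*b^2 - 72*b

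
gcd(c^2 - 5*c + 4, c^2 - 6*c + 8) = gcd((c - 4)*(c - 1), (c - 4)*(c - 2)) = c - 4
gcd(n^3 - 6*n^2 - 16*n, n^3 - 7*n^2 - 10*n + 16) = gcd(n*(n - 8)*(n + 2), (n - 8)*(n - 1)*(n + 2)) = n^2 - 6*n - 16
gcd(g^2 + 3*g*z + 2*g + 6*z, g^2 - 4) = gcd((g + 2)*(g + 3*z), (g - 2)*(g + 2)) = g + 2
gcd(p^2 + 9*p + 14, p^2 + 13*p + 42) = p + 7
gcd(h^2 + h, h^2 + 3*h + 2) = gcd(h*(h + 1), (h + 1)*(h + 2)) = h + 1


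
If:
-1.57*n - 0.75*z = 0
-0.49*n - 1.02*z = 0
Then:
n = 0.00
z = 0.00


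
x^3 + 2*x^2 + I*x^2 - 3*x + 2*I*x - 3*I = (x - 1)*(x + 3)*(x + I)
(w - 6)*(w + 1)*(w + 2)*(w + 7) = w^4 + 4*w^3 - 37*w^2 - 124*w - 84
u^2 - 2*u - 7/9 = (u - 7/3)*(u + 1/3)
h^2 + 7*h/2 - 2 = (h - 1/2)*(h + 4)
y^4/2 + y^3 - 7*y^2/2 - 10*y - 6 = (y/2 + 1)*(y - 3)*(y + 1)*(y + 2)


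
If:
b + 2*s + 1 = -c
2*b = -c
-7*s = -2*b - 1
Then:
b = 3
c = -6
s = 1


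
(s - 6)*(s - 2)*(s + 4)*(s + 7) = s^4 + 3*s^3 - 48*s^2 - 92*s + 336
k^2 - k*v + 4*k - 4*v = (k + 4)*(k - v)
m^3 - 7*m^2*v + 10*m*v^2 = m*(m - 5*v)*(m - 2*v)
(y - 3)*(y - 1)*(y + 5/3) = y^3 - 7*y^2/3 - 11*y/3 + 5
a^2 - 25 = (a - 5)*(a + 5)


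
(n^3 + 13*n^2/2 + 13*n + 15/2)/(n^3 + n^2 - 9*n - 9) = (n + 5/2)/(n - 3)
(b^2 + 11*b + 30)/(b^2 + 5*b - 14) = (b^2 + 11*b + 30)/(b^2 + 5*b - 14)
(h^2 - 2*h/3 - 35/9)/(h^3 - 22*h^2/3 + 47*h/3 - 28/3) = (h + 5/3)/(h^2 - 5*h + 4)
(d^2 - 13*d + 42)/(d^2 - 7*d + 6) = (d - 7)/(d - 1)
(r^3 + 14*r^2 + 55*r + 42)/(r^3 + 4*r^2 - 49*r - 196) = (r^2 + 7*r + 6)/(r^2 - 3*r - 28)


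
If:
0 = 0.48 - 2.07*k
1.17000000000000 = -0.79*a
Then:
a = -1.48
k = 0.23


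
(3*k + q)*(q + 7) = 3*k*q + 21*k + q^2 + 7*q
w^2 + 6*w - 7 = (w - 1)*(w + 7)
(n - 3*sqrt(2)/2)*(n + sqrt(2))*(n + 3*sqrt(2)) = n^3 + 5*sqrt(2)*n^2/2 - 6*n - 9*sqrt(2)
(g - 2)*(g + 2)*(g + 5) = g^3 + 5*g^2 - 4*g - 20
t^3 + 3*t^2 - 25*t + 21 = (t - 3)*(t - 1)*(t + 7)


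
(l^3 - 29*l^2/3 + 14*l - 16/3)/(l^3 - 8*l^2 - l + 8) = (l - 2/3)/(l + 1)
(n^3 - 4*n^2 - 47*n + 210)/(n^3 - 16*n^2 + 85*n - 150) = (n + 7)/(n - 5)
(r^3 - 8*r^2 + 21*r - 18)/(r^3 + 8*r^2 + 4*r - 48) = (r^2 - 6*r + 9)/(r^2 + 10*r + 24)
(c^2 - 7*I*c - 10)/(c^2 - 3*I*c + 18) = (c^2 - 7*I*c - 10)/(c^2 - 3*I*c + 18)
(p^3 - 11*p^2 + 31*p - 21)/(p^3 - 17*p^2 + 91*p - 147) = (p - 1)/(p - 7)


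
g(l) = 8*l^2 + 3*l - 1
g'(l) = 16*l + 3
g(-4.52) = 148.88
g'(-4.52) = -69.32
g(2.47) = 55.22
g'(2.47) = 42.52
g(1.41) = 19.13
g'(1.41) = 25.56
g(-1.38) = 10.10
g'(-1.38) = -19.08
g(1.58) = 23.71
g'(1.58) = 28.28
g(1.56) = 23.15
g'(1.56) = 27.96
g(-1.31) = 8.80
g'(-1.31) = -17.96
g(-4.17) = 125.60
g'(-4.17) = -63.72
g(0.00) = -1.00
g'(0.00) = 3.00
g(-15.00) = 1754.00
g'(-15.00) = -237.00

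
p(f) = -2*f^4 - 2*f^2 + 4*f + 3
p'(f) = -8*f^3 - 4*f + 4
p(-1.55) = -19.55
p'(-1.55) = 39.99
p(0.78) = 4.16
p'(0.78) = -2.92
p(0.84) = 3.95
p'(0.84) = -4.10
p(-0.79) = -2.19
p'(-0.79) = 11.10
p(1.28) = -0.53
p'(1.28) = -17.90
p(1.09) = 2.16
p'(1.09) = -10.72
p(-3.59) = -369.34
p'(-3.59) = 388.51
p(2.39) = -64.12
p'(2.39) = -114.78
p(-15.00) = -101757.00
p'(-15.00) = 27064.00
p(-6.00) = -2685.00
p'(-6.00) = 1756.00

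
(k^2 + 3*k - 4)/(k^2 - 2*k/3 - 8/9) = 9*(-k^2 - 3*k + 4)/(-9*k^2 + 6*k + 8)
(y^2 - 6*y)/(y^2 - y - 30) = y/(y + 5)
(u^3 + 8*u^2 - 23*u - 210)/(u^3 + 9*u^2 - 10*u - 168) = (u - 5)/(u - 4)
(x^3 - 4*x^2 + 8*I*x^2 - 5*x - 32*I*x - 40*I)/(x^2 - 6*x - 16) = (x^3 + x^2*(-4 + 8*I) + x*(-5 - 32*I) - 40*I)/(x^2 - 6*x - 16)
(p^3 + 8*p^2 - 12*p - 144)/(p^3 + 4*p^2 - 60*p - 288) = (p - 4)/(p - 8)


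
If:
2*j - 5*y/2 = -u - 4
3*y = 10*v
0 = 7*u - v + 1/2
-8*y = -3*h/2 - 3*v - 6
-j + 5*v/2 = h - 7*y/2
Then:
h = 8981/719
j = 6661/2876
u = 56/719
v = 1503/1438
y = 2505/719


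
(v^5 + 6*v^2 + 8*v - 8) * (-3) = -3*v^5 - 18*v^2 - 24*v + 24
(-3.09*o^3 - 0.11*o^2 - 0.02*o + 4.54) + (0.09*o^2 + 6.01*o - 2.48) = -3.09*o^3 - 0.02*o^2 + 5.99*o + 2.06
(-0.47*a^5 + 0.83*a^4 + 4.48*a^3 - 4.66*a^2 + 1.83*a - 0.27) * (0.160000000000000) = -0.0752*a^5 + 0.1328*a^4 + 0.7168*a^3 - 0.7456*a^2 + 0.2928*a - 0.0432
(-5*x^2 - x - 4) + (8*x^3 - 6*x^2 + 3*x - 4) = 8*x^3 - 11*x^2 + 2*x - 8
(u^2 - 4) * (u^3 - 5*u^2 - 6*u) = u^5 - 5*u^4 - 10*u^3 + 20*u^2 + 24*u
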